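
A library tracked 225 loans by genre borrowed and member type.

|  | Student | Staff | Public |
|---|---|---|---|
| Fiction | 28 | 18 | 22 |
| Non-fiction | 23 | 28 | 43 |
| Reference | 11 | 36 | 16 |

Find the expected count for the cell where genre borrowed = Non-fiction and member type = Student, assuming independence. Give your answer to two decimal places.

Row total (Non-fiction) = 94; column total (Student) = 62; grand total N = 225.
Expected count = (row total × column total) / N = 94 × 62 / 225 = 25.90.

25.90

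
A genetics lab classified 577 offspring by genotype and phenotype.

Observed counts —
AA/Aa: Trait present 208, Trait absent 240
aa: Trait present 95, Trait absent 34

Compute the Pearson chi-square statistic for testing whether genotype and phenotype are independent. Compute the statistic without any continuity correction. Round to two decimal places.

Row totals: 448, 129. Column totals: 303, 274. Grand total N = 577.
Expected counts (row total × column total / N):
  AA/Aa, Trait present: 448×303/577 = 235.258
  AA/Aa, Trait absent: 448×274/577 = 212.742
  aa, Trait present: 129×303/577 = 67.742
  aa, Trait absent: 129×274/577 = 61.258
Contributions (O − E)²/E:
  (208 − 235.258)²/235.258 = 3.1582
  (240 − 212.742)²/212.742 = 3.4925
  (95 − 67.742)²/67.742 = 10.9681
  (34 − 61.258)²/61.258 = 12.1290
χ² = 3.1582 + 3.4925 + 10.9681 + 12.1290 = 29.75

29.75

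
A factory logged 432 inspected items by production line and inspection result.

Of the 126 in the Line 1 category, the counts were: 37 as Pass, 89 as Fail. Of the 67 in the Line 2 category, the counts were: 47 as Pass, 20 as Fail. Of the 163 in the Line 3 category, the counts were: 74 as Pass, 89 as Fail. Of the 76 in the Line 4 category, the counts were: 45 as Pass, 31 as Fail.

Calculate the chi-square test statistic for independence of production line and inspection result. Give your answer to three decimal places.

Row totals: 126, 67, 163, 76. Column totals: 203, 229. Grand total N = 432.
Expected counts (row total × column total / N):
  Line 1, Pass: 126×203/432 = 59.2083
  Line 1, Fail: 126×229/432 = 66.7917
  Line 2, Pass: 67×203/432 = 31.4838
  Line 2, Fail: 67×229/432 = 35.5162
  Line 3, Pass: 163×203/432 = 76.5949
  Line 3, Fail: 163×229/432 = 86.4051
  Line 4, Pass: 76×203/432 = 35.7130
  Line 4, Fail: 76×229/432 = 40.2870
Contributions (O − E)²/E:
  (37 − 59.2083)²/59.2083 = 8.3301
  (89 − 66.7917)²/66.7917 = 7.3843
  (47 − 31.4838)²/31.4838 = 7.6469
  (20 − 35.5162)²/35.5162 = 6.7787
  (74 − 76.5949)²/76.5949 = 0.0879
  (89 − 86.4051)²/86.4051 = 0.0779
  (45 − 35.7130)²/35.7130 = 2.4150
  (31 − 40.2870)²/40.2870 = 2.1408
χ² = 8.3301 + 7.3843 + 7.6469 + 6.7787 + 0.0879 + 0.0779 + 2.4150 + 2.1408 = 34.862

34.862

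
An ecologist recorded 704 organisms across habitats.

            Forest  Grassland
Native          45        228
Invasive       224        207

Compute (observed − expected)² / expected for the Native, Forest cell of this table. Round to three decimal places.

Row total (Native) = 273; column total (Forest) = 269; N = 704.
Expected count E = 273 × 269 / 704 = 104.31392.
Contribution = (O − E)²/E = (45 − 104.31392)² / 104.31392 = 33.726.

33.726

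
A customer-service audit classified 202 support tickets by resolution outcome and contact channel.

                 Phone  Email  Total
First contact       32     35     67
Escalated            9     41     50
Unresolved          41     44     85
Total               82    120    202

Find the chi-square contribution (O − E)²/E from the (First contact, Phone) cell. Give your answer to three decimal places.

0.848

Row total (First contact) = 67; column total (Phone) = 82; N = 202.
Expected count E = 67 × 82 / 202 = 27.19802.
Contribution = (O − E)²/E = (32 − 27.19802)² / 27.19802 = 0.848.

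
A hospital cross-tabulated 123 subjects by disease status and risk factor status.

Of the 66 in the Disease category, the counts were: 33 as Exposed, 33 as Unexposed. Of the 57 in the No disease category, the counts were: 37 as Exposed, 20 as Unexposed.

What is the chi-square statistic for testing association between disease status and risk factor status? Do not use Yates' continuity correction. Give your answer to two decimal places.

2.77

Row totals: 66, 57. Column totals: 70, 53. Grand total N = 123.
Expected counts (row total × column total / N):
  Disease, Exposed: 66×70/123 = 37.561
  Disease, Unexposed: 66×53/123 = 28.439
  No disease, Exposed: 57×70/123 = 32.439
  No disease, Unexposed: 57×53/123 = 24.561
Contributions (O − E)²/E:
  (33 − 37.561)²/37.561 = 0.5538
  (33 − 28.439)²/28.439 = 0.7315
  (37 − 32.439)²/32.439 = 0.6413
  (20 − 24.561)²/24.561 = 0.8470
χ² = 0.5538 + 0.7315 + 0.6413 + 0.8470 = 2.77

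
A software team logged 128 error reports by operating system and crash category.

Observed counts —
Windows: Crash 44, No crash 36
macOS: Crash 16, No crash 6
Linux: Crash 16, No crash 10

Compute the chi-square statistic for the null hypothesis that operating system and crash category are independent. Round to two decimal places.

2.31

Row totals: 80, 22, 26. Column totals: 76, 52. Grand total N = 128.
Expected counts (row total × column total / N):
  Windows, Crash: 80×76/128 = 47.500
  Windows, No crash: 80×52/128 = 32.500
  macOS, Crash: 22×76/128 = 13.062
  macOS, No crash: 22×52/128 = 8.938
  Linux, Crash: 26×76/128 = 15.438
  Linux, No crash: 26×52/128 = 10.562
Contributions (O − E)²/E:
  (44 − 47.500)²/47.500 = 0.2579
  (36 − 32.500)²/32.500 = 0.3769
  (16 − 13.062)²/13.062 = 0.6608
  (6 − 8.938)²/8.938 = 0.9657
  (16 − 15.438)²/15.438 = 0.0205
  (10 − 10.562)²/10.562 = 0.0299
χ² = 0.2579 + 0.3769 + 0.6608 + 0.9657 + 0.0205 + 0.0299 = 2.31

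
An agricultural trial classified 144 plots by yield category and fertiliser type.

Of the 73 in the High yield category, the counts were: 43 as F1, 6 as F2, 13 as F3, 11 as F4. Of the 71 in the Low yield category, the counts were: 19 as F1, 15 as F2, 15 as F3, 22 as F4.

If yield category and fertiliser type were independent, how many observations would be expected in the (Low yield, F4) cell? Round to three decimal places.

Row total (Low yield) = 71; column total (F4) = 33; grand total N = 144.
Expected count = (row total × column total) / N = 71 × 33 / 144 = 16.271.

16.271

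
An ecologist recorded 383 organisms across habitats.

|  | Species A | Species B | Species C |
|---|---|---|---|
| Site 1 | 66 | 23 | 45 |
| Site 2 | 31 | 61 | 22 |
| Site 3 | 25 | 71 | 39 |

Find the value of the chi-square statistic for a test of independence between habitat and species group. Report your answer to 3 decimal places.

Row totals: 134, 114, 135. Column totals: 122, 155, 106. Grand total N = 383.
Expected counts (row total × column total / N):
  Site 1, Species A: 134×122/383 = 42.6841
  Site 1, Species B: 134×155/383 = 54.2298
  Site 1, Species C: 134×106/383 = 37.0862
  Site 2, Species A: 114×122/383 = 36.3133
  Site 2, Species B: 114×155/383 = 46.1358
  Site 2, Species C: 114×106/383 = 31.5509
  Site 3, Species A: 135×122/383 = 43.0026
  Site 3, Species B: 135×155/383 = 54.6345
  Site 3, Species C: 135×106/383 = 37.3629
Contributions (O − E)²/E:
  (66 − 42.6841)²/42.6841 = 12.7362
  (23 − 54.2298)²/54.2298 = 17.9846
  (45 − 37.0862)²/37.0862 = 1.6887
  (31 − 36.3133)²/36.3133 = 0.7774
  (61 − 46.1358)²/46.1358 = 4.7890
  (22 − 31.5509)²/31.5509 = 2.8912
  (25 − 43.0026)²/43.0026 = 7.5366
  (71 − 54.6345)²/54.6345 = 4.9022
  (39 − 37.3629)²/37.3629 = 0.0717
χ² = 12.7362 + 17.9846 + 1.6887 + 0.7774 + 4.7890 + 2.8912 + 7.5366 + 4.9022 + 0.0717 = 53.378

53.378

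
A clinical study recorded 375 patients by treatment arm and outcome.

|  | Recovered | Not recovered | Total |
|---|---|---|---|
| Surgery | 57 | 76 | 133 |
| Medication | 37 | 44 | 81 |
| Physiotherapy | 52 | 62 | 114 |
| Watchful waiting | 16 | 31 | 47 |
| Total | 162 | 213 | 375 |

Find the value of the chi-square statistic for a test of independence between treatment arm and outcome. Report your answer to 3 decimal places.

Grand total N = 375.
Expected counts (row total × column total / N):
  Surgery, Recovered: 133×162/375 = 57.4560
  Surgery, Not recovered: 133×213/375 = 75.5440
  Medication, Recovered: 81×162/375 = 34.9920
  Medication, Not recovered: 81×213/375 = 46.0080
  Physiotherapy, Recovered: 114×162/375 = 49.2480
  Physiotherapy, Not recovered: 114×213/375 = 64.7520
  Watchful waiting, Recovered: 47×162/375 = 20.3040
  Watchful waiting, Not recovered: 47×213/375 = 26.6960
Contributions (O − E)²/E:
  (57 − 57.4560)²/57.4560 = 0.0036
  (76 − 75.5440)²/75.5440 = 0.0028
  (37 − 34.9920)²/34.9920 = 0.1152
  (44 − 46.0080)²/46.0080 = 0.0876
  (52 − 49.2480)²/49.2480 = 0.1538
  (62 − 64.7520)²/64.7520 = 0.1170
  (16 − 20.3040)²/20.3040 = 0.9124
  (31 − 26.6960)²/26.6960 = 0.6939
χ² = 0.0036 + 0.0028 + 0.1152 + 0.0876 + 0.1538 + 0.1170 + 0.9124 + 0.6939 = 2.086

2.086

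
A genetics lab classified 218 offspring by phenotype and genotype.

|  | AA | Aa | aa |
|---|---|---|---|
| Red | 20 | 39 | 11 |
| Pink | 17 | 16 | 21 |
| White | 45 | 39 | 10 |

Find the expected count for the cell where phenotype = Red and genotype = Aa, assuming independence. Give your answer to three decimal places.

30.183

Row total (Red) = 70; column total (Aa) = 94; grand total N = 218.
Expected count = (row total × column total) / N = 70 × 94 / 218 = 30.183.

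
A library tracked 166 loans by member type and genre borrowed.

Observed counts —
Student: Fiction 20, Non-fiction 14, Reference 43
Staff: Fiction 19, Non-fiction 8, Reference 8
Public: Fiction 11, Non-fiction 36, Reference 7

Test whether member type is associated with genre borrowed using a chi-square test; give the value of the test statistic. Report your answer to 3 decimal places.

Row totals: 77, 35, 54. Column totals: 50, 58, 58. Grand total N = 166.
Expected counts (row total × column total / N):
  Student, Fiction: 77×50/166 = 23.1928
  Student, Non-fiction: 77×58/166 = 26.9036
  Student, Reference: 77×58/166 = 26.9036
  Staff, Fiction: 35×50/166 = 10.5422
  Staff, Non-fiction: 35×58/166 = 12.2289
  Staff, Reference: 35×58/166 = 12.2289
  Public, Fiction: 54×50/166 = 16.2651
  Public, Non-fiction: 54×58/166 = 18.8675
  Public, Reference: 54×58/166 = 18.8675
Contributions (O − E)²/E:
  (20 − 23.1928)²/23.1928 = 0.4395
  (14 − 26.9036)²/26.9036 = 6.1889
  (43 − 26.9036)²/26.9036 = 9.6305
  (19 − 10.5422)²/10.5422 = 6.7855
  (8 − 12.2289)²/12.2289 = 1.4624
  (8 − 12.2289)²/12.2289 = 1.4624
  (11 − 16.2651)²/16.2651 = 1.7043
  (36 − 18.8675)²/18.8675 = 15.5570
  (7 − 18.8675)²/18.8675 = 7.4646
χ² = 0.4395 + 6.1889 + 9.6305 + 6.7855 + 1.4624 + 1.4624 + 1.7043 + 15.5570 + 7.4646 = 50.695

50.695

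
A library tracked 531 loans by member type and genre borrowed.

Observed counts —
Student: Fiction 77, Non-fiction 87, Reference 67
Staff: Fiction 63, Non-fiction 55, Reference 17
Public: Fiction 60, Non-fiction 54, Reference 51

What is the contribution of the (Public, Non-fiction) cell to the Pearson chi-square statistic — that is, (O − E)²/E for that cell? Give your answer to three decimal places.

Row total (Public) = 165; column total (Non-fiction) = 196; N = 531.
Expected count E = 165 × 196 / 531 = 60.9040.
Contribution = (O − E)²/E = (54 − 60.9040)² / 60.9040 = 0.783.

0.783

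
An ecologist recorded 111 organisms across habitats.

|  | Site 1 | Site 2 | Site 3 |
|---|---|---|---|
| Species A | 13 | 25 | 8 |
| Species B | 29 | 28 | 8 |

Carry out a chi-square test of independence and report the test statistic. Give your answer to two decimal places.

3.10

Row totals: 46, 65. Column totals: 42, 53, 16. Grand total N = 111.
Expected counts (row total × column total / N):
  Species A, Site 1: 46×42/111 = 17.4054
  Species A, Site 2: 46×53/111 = 21.9640
  Species A, Site 3: 46×16/111 = 6.6306
  Species B, Site 1: 65×42/111 = 24.5946
  Species B, Site 2: 65×53/111 = 31.0360
  Species B, Site 3: 65×16/111 = 9.3694
Contributions (O − E)²/E:
  (13 − 17.4054)²/17.4054 = 1.1150
  (25 − 21.9640)²/21.9640 = 0.4197
  (8 − 6.6306)²/6.6306 = 0.2828
  (29 − 24.5946)²/24.5946 = 0.7891
  (28 − 31.0360)²/31.0360 = 0.2970
  (8 − 9.3694)²/9.3694 = 0.2001
χ² = 1.1150 + 0.4197 + 0.2828 + 0.7891 + 0.2970 + 0.2001 = 3.10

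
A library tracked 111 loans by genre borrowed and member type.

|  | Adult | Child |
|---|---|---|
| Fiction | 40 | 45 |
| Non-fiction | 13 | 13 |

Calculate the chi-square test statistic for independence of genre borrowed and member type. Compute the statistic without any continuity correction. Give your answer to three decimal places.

0.069

Row totals: 85, 26. Column totals: 53, 58. Grand total N = 111.
Expected counts (row total × column total / N):
  Fiction, Adult: 85×53/111 = 40.5856
  Fiction, Child: 85×58/111 = 44.4144
  Non-fiction, Adult: 26×53/111 = 12.4144
  Non-fiction, Child: 26×58/111 = 13.5856
Contributions (O − E)²/E:
  (40 − 40.5856)²/40.5856 = 0.0084
  (45 − 44.4144)²/44.4144 = 0.0077
  (13 − 12.4144)²/12.4144 = 0.0276
  (13 − 13.5856)²/13.5856 = 0.0252
χ² = 0.0084 + 0.0077 + 0.0276 + 0.0252 = 0.069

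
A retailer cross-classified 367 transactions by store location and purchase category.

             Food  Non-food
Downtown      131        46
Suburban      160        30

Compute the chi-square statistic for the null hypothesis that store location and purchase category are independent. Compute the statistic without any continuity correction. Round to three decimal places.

5.805

Row totals: 177, 190. Column totals: 291, 76. Grand total N = 367.
Expected counts (row total × column total / N):
  Downtown, Food: 177×291/367 = 140.3460
  Downtown, Non-food: 177×76/367 = 36.6540
  Suburban, Food: 190×291/367 = 150.6540
  Suburban, Non-food: 190×76/367 = 39.3460
Contributions (O − E)²/E:
  (131 − 140.3460)²/140.3460 = 0.6224
  (46 − 36.6540)²/36.6540 = 2.3830
  (160 − 150.6540)²/150.6540 = 0.5798
  (30 − 39.3460)²/39.3460 = 2.2200
χ² = 0.6224 + 2.3830 + 0.5798 + 2.2200 = 5.805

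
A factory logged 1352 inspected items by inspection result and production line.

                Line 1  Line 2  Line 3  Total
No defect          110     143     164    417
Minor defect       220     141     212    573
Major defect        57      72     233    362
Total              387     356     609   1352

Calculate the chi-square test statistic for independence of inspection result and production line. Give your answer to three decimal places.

Grand total N = 1352.
Expected counts (row total × column total / N):
  No defect, Line 1: 417×387/1352 = 119.3632
  No defect, Line 2: 417×356/1352 = 109.8018
  No defect, Line 3: 417×609/1352 = 187.8351
  Minor defect, Line 1: 573×387/1352 = 164.0170
  Minor defect, Line 2: 573×356/1352 = 150.8787
  Minor defect, Line 3: 573×609/1352 = 258.1043
  Major defect, Line 1: 362×387/1352 = 103.6198
  Major defect, Line 2: 362×356/1352 = 95.3195
  Major defect, Line 3: 362×609/1352 = 163.0607
Contributions (O − E)²/E:
  (110 − 119.3632)²/119.3632 = 0.7345
  (143 − 109.8018)²/109.8018 = 10.0374
  (164 − 187.8351)²/187.8351 = 3.0245
  (220 − 164.0170)²/164.0170 = 19.1084
  (141 − 150.8787)²/150.8787 = 0.6468
  (212 − 258.1043)²/258.1043 = 8.2355
  (57 − 103.6198)²/103.6198 = 20.9748
  (72 − 95.3195)²/95.3195 = 5.7050
  (233 − 163.0607)²/163.0607 = 29.9981
χ² = 0.7345 + 10.0374 + 3.0245 + 19.1084 + 0.6468 + 8.2355 + 20.9748 + 5.7050 + 29.9981 = 98.465

98.465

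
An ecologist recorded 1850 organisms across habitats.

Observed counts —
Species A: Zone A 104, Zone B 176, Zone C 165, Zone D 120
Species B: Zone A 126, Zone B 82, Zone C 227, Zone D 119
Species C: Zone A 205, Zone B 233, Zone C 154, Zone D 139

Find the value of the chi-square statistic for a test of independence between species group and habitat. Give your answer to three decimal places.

Row totals: 565, 554, 731. Column totals: 435, 491, 546, 378. Grand total N = 1850.
Expected counts (row total × column total / N):
  Species A, Zone A: 565×435/1850 = 132.8514
  Species A, Zone B: 565×491/1850 = 149.9541
  Species A, Zone C: 565×546/1850 = 166.7514
  Species A, Zone D: 565×378/1850 = 115.4432
  Species B, Zone A: 554×435/1850 = 130.2649
  Species B, Zone B: 554×491/1850 = 147.0346
  Species B, Zone C: 554×546/1850 = 163.5049
  Species B, Zone D: 554×378/1850 = 113.1957
  Species C, Zone A: 731×435/1850 = 171.8838
  Species C, Zone B: 731×491/1850 = 194.0114
  Species C, Zone C: 731×546/1850 = 215.7438
  Species C, Zone D: 731×378/1850 = 149.3611
Contributions (O − E)²/E:
  (104 − 132.8514)²/132.8514 = 6.2657
  (176 − 149.9541)²/149.9541 = 4.5240
  (165 − 166.7514)²/166.7514 = 0.0184
  (120 − 115.4432)²/115.4432 = 0.1799
  (126 − 130.2649)²/130.2649 = 0.1396
  (82 − 147.0346)²/147.0346 = 28.7653
  (227 − 163.5049)²/163.5049 = 24.6575
  (119 − 113.1957)²/113.1957 = 0.2976
  (205 − 171.8838)²/171.8838 = 6.3804
  (233 − 194.0114)²/194.0114 = 7.8352
  (154 − 215.7438)²/215.7438 = 17.6705
  (139 − 149.3611)²/149.3611 = 0.7187
χ² = 6.2657 + 4.5240 + 0.0184 + 0.1799 + 0.1396 + 28.7653 + 24.6575 + 0.2976 + 6.3804 + 7.8352 + 17.6705 + 0.7187 = 97.453

97.453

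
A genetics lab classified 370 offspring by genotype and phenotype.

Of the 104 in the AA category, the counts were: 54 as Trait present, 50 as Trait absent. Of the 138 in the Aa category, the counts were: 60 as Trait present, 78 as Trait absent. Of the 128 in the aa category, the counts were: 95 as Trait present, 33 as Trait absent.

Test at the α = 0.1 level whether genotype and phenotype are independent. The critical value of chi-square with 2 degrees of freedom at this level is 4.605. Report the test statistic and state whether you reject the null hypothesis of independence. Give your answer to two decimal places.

26.76; reject H₀

Row totals: 104, 138, 128. Column totals: 209, 161. Grand total N = 370.
Expected counts (row total × column total / N):
  AA, Trait present: 104×209/370 = 58.7459
  AA, Trait absent: 104×161/370 = 45.2541
  Aa, Trait present: 138×209/370 = 77.9514
  Aa, Trait absent: 138×161/370 = 60.0486
  aa, Trait present: 128×209/370 = 72.3027
  aa, Trait absent: 128×161/370 = 55.6973
Contributions (O − E)²/E:
  (54 − 58.7459)²/58.7459 = 0.3834
  (50 − 45.2541)²/45.2541 = 0.4977
  (60 − 77.9514)²/77.9514 = 4.1340
  (78 − 60.0486)²/60.0486 = 5.3665
  (95 − 72.3027)²/72.3027 = 7.1251
  (33 − 55.6973)²/55.6973 = 9.2494
χ² = 0.3834 + 0.4977 + 4.1340 + 5.3665 + 7.1251 + 9.2494 = 26.76
df = (3−1)(2−1) = 2. Since 26.76 > 4.605, reject the null hypothesis of independence at α = 0.1.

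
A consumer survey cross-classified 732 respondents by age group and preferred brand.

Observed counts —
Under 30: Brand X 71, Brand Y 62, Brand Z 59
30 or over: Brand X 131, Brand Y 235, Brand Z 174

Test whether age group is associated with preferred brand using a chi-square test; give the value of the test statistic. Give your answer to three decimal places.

Row totals: 192, 540. Column totals: 202, 297, 233. Grand total N = 732.
Expected counts (row total × column total / N):
  Under 30, Brand X: 192×202/732 = 52.9836
  Under 30, Brand Y: 192×297/732 = 77.9016
  Under 30, Brand Z: 192×233/732 = 61.1148
  30 or over, Brand X: 540×202/732 = 149.0164
  30 or over, Brand Y: 540×297/732 = 219.0984
  30 or over, Brand Z: 540×233/732 = 171.8852
Contributions (O − E)²/E:
  (71 − 52.9836)²/52.9836 = 6.1262
  (62 − 77.9016)²/77.9016 = 3.2459
  (59 − 61.1148)²/61.1148 = 0.0732
  (131 − 149.0164)²/149.0164 = 2.1782
  (235 − 219.0984)²/219.0984 = 1.1541
  (174 − 171.8852)²/171.8852 = 0.0260
χ² = 6.1262 + 3.2459 + 0.0732 + 2.1782 + 1.1541 + 0.0260 = 12.804

12.804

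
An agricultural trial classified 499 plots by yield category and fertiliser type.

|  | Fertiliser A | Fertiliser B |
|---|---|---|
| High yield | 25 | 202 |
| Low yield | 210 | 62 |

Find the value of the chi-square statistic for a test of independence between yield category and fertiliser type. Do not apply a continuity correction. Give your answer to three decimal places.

Row totals: 227, 272. Column totals: 235, 264. Grand total N = 499.
Expected counts (row total × column total / N):
  High yield, Fertiliser A: 227×235/499 = 106.9038
  High yield, Fertiliser B: 227×264/499 = 120.0962
  Low yield, Fertiliser A: 272×235/499 = 128.0962
  Low yield, Fertiliser B: 272×264/499 = 143.9038
Contributions (O − E)²/E:
  (25 − 106.9038)²/106.9038 = 62.7502
  (202 − 120.0962)²/120.0962 = 55.8572
  (210 − 128.0962)²/128.0962 = 52.3687
  (62 − 143.9038)²/143.9038 = 46.6161
χ² = 62.7502 + 55.8572 + 52.3687 + 46.6161 = 217.592

217.592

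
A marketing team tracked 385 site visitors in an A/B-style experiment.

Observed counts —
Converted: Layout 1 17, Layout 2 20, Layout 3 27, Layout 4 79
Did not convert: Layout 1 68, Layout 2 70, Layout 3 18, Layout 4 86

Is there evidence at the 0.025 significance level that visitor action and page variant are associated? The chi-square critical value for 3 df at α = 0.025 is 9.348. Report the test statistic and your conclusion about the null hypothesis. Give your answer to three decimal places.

Row totals: 143, 242. Column totals: 85, 90, 45, 165. Grand total N = 385.
Expected counts (row total × column total / N):
  Converted, Layout 1: 143×85/385 = 31.5714
  Converted, Layout 2: 143×90/385 = 33.4286
  Converted, Layout 3: 143×45/385 = 16.7143
  Converted, Layout 4: 143×165/385 = 61.2857
  Did not convert, Layout 1: 242×85/385 = 53.4286
  Did not convert, Layout 2: 242×90/385 = 56.5714
  Did not convert, Layout 3: 242×45/385 = 28.2857
  Did not convert, Layout 4: 242×165/385 = 103.7143
Contributions (O − E)²/E:
  (17 − 31.5714)²/31.5714 = 6.7253
  (20 − 33.4286)²/33.4286 = 5.3944
  (27 − 16.7143)²/16.7143 = 6.3296
  (79 − 61.2857)²/61.2857 = 5.1202
  (68 − 53.4286)²/53.4286 = 3.9740
  (70 − 56.5714)²/56.5714 = 3.1876
  (18 − 28.2857)²/28.2857 = 3.7403
  (86 − 103.7143)²/103.7143 = 3.0256
χ² = 6.7253 + 5.3944 + 6.3296 + 5.1202 + 3.9740 + 3.1876 + 3.7403 + 3.0256 = 37.497
df = (2−1)(4−1) = 3. Since 37.497 > 9.348, reject the null hypothesis of independence at α = 0.025.

37.497; reject H₀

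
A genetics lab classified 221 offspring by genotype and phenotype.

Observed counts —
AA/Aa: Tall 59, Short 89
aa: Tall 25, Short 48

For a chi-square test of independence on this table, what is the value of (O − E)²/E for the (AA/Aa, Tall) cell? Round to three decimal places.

Row total (AA/Aa) = 148; column total (Tall) = 84; N = 221.
Expected count E = 148 × 84 / 221 = 56.2534.
Contribution = (O − E)²/E = (59 − 56.2534)² / 56.2534 = 0.134.

0.134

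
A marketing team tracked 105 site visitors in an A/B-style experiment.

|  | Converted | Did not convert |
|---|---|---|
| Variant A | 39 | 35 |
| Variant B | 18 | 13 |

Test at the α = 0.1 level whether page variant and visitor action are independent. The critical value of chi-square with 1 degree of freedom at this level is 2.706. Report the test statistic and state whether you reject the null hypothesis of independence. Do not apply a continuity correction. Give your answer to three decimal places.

Row totals: 74, 31. Column totals: 57, 48. Grand total N = 105.
Expected counts (row total × column total / N):
  Variant A, Converted: 74×57/105 = 40.1714
  Variant A, Did not convert: 74×48/105 = 33.8286
  Variant B, Converted: 31×57/105 = 16.8286
  Variant B, Did not convert: 31×48/105 = 14.1714
Contributions (O − E)²/E:
  (39 − 40.1714)²/40.1714 = 0.0342
  (35 − 33.8286)²/33.8286 = 0.0406
  (18 − 16.8286)²/16.8286 = 0.0815
  (13 − 14.1714)²/14.1714 = 0.0968
χ² = 0.0342 + 0.0406 + 0.0815 + 0.0968 = 0.253
df = (2−1)(2−1) = 1. Since 0.253 < 2.706, fail to reject the null hypothesis of independence at α = 0.1.

0.253; fail to reject H₀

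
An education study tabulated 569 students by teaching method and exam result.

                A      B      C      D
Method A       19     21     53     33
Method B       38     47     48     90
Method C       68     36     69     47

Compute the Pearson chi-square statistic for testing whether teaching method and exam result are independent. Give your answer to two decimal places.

Row totals: 126, 223, 220. Column totals: 125, 104, 170, 170. Grand total N = 569.
Expected counts (row total × column total / N):
  Method A, A: 126×125/569 = 27.680
  Method A, B: 126×104/569 = 23.030
  Method A, C: 126×170/569 = 37.645
  Method A, D: 126×170/569 = 37.645
  Method B, A: 223×125/569 = 48.989
  Method B, B: 223×104/569 = 40.759
  Method B, C: 223×170/569 = 66.626
  Method B, D: 223×170/569 = 66.626
  Method C, A: 220×125/569 = 48.330
  Method C, B: 220×104/569 = 40.211
  Method C, C: 220×170/569 = 65.729
  Method C, D: 220×170/569 = 65.729
Contributions (O − E)²/E:
  (19 − 27.680)²/27.680 = 2.7219
  (21 − 23.030)²/23.030 = 0.1789
  (53 − 37.645)²/37.645 = 6.2631
  (33 − 37.645)²/37.645 = 0.5731
  (38 − 48.989)²/48.989 = 2.4650
  (47 − 40.759)²/40.759 = 0.9556
  (48 − 66.626)²/66.626 = 5.2071
  (90 − 66.626)²/66.626 = 8.2002
  (68 − 48.330)²/48.330 = 8.0056
  (36 − 40.211)²/40.211 = 0.4410
  (69 − 65.729)²/65.729 = 0.1628
  (47 − 65.729)²/65.729 = 5.3367
χ² = 2.7219 + 0.1789 + 6.2631 + 0.5731 + 2.4650 + 0.9556 + 5.2071 + 8.2002 + 8.0056 + 0.4410 + 0.1628 + 5.3367 = 40.51

40.51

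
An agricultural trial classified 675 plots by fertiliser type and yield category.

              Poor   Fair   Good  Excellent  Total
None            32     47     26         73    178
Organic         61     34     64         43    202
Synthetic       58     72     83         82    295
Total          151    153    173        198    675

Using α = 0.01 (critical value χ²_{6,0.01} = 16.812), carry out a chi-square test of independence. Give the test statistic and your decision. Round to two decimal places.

Grand total N = 675.
Expected counts (row total × column total / N):
  None, Poor: 178×151/675 = 39.819
  None, Fair: 178×153/675 = 40.347
  None, Good: 178×173/675 = 45.621
  None, Excellent: 178×198/675 = 52.213
  Organic, Poor: 202×151/675 = 45.188
  Organic, Fair: 202×153/675 = 45.787
  Organic, Good: 202×173/675 = 51.772
  Organic, Excellent: 202×198/675 = 59.253
  Synthetic, Poor: 295×151/675 = 65.993
  Synthetic, Fair: 295×153/675 = 66.867
  Synthetic, Good: 295×173/675 = 75.607
  Synthetic, Excellent: 295×198/675 = 86.533
Contributions (O − E)²/E:
  (32 − 39.819)²/39.819 = 1.5354
  (47 − 40.347)²/40.347 = 1.0970
  (26 − 45.621)²/45.621 = 8.4387
  (73 − 52.213)²/52.213 = 8.2757
  (61 − 45.188)²/45.188 = 5.5329
  (34 − 45.787)²/45.787 = 3.0343
  (64 − 51.772)²/51.772 = 2.8881
  (43 − 59.253)²/59.253 = 4.4582
  (58 − 65.993)²/65.993 = 0.9681
  (72 − 66.867)²/66.867 = 0.3940
  (83 − 75.607)²/75.607 = 0.7229
  (82 − 86.533)²/86.533 = 0.2375
χ² = 1.5354 + 1.0970 + 8.4387 + 8.2757 + 5.5329 + 3.0343 + 2.8881 + 4.4582 + 0.9681 + 0.3940 + 0.7229 + 0.2375 = 37.58
df = (3−1)(4−1) = 6. Since 37.58 > 16.812, reject the null hypothesis of independence at α = 0.01.

37.58; reject H₀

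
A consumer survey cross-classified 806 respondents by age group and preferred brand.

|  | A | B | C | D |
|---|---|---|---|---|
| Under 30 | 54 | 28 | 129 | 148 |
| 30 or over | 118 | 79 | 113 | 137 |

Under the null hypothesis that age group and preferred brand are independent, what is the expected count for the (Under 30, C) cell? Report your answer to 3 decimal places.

Row total (Under 30) = 359; column total (C) = 242; grand total N = 806.
Expected count = (row total × column total) / N = 359 × 242 / 806 = 107.789.

107.789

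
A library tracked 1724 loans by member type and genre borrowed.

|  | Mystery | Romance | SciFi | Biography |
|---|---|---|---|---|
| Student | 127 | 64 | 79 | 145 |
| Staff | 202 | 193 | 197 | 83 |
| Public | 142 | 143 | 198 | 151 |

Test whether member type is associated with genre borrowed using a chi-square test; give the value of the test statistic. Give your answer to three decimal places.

104.524

Row totals: 415, 675, 634. Column totals: 471, 400, 474, 379. Grand total N = 1724.
Expected counts (row total × column total / N):
  Student, Mystery: 415×471/1724 = 113.3788
  Student, Romance: 415×400/1724 = 96.2877
  Student, SciFi: 415×474/1724 = 114.1009
  Student, Biography: 415×379/1724 = 91.2326
  Staff, Mystery: 675×471/1724 = 184.4113
  Staff, Romance: 675×400/1724 = 156.6125
  Staff, SciFi: 675×474/1724 = 185.5858
  Staff, Biography: 675×379/1724 = 148.3904
  Public, Mystery: 634×471/1724 = 173.2100
  Public, Romance: 634×400/1724 = 147.0998
  Public, SciFi: 634×474/1724 = 174.3132
  Public, Biography: 634×379/1724 = 139.3770
Contributions (O − E)²/E:
  (127 − 113.3788)²/113.3788 = 1.6364
  (64 − 96.2877)²/96.2877 = 10.8269
  (79 − 114.1009)²/114.1009 = 10.7981
  (145 − 91.2326)²/91.2326 = 31.6875
  (202 − 184.4113)²/184.4113 = 1.6776
  (193 − 156.6125)²/156.6125 = 8.4543
  (197 − 185.5858)²/185.5858 = 0.7020
  (83 − 148.3904)²/148.3904 = 28.8152
  (142 − 173.2100)²/173.2100 = 5.6236
  (143 − 147.0998)²/147.0998 = 0.1143
  (198 − 174.3132)²/174.3132 = 3.2187
  (151 − 139.3770)²/139.3770 = 0.9693
χ² = 1.6364 + 10.8269 + 10.7981 + 31.6875 + 1.6776 + 8.4543 + 0.7020 + 28.8152 + 5.6236 + 0.1143 + 3.2187 + 0.9693 = 104.524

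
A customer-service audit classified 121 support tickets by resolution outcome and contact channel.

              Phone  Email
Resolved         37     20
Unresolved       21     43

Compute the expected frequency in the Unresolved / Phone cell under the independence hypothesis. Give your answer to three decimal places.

Row total (Unresolved) = 64; column total (Phone) = 58; grand total N = 121.
Expected count = (row total × column total) / N = 64 × 58 / 121 = 30.678.

30.678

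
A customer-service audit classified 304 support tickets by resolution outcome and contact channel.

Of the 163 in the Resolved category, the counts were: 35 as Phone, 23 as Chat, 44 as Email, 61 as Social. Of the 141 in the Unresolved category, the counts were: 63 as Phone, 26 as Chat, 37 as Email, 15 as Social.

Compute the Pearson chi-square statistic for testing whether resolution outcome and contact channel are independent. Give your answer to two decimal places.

Row totals: 163, 141. Column totals: 98, 49, 81, 76. Grand total N = 304.
Expected counts (row total × column total / N):
  Resolved, Phone: 163×98/304 = 52.546
  Resolved, Chat: 163×49/304 = 26.273
  Resolved, Email: 163×81/304 = 43.431
  Resolved, Social: 163×76/304 = 40.750
  Unresolved, Phone: 141×98/304 = 45.454
  Unresolved, Chat: 141×49/304 = 22.727
  Unresolved, Email: 141×81/304 = 37.569
  Unresolved, Social: 141×76/304 = 35.250
Contributions (O − E)²/E:
  (35 − 52.546)²/52.546 = 5.8589
  (23 − 26.273)²/26.273 = 0.4077
  (44 − 43.431)²/43.431 = 0.0075
  (61 − 40.750)²/40.750 = 10.0629
  (63 − 45.454)²/45.454 = 6.7730
  (26 − 22.727)²/22.727 = 0.4714
  (37 − 37.569)²/37.569 = 0.0086
  (15 − 35.250)²/35.250 = 11.6330
χ² = 5.8589 + 0.4077 + 0.0075 + 10.0629 + 6.7730 + 0.4714 + 0.0086 + 11.6330 = 35.22

35.22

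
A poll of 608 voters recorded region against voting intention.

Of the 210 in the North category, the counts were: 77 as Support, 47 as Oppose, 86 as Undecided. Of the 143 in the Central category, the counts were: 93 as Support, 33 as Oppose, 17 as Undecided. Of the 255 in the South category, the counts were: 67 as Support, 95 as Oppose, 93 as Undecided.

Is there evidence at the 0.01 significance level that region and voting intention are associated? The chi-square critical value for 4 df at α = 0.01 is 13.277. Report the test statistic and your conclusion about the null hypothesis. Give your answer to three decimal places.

Row totals: 210, 143, 255. Column totals: 237, 175, 196. Grand total N = 608.
Expected counts (row total × column total / N):
  North, Support: 210×237/608 = 81.8586
  North, Oppose: 210×175/608 = 60.4441
  North, Undecided: 210×196/608 = 67.6974
  Central, Support: 143×237/608 = 55.7418
  Central, Oppose: 143×175/608 = 41.1595
  Central, Undecided: 143×196/608 = 46.0987
  South, Support: 255×237/608 = 99.3997
  South, Oppose: 255×175/608 = 73.3964
  South, Undecided: 255×196/608 = 82.2039
Contributions (O − E)²/E:
  (77 − 81.8586)²/81.8586 = 0.2884
  (47 − 60.4441)²/60.4441 = 2.9903
  (86 − 67.6974)²/67.6974 = 4.9483
  (93 − 55.7418)²/55.7418 = 24.9036
  (33 − 41.1595)²/41.1595 = 1.6175
  (17 − 46.0987)²/46.0987 = 18.3679
  (67 − 99.3997)²/99.3997 = 10.5608
  (95 − 73.3964)²/73.3964 = 6.3588
  (93 − 82.2039)²/82.2039 = 1.4179
χ² = 0.2884 + 2.9903 + 4.9483 + 24.9036 + 1.6175 + 18.3679 + 10.5608 + 6.3588 + 1.4179 = 71.454
df = (3−1)(3−1) = 4. Since 71.454 > 13.277, reject the null hypothesis of independence at α = 0.01.

71.454; reject H₀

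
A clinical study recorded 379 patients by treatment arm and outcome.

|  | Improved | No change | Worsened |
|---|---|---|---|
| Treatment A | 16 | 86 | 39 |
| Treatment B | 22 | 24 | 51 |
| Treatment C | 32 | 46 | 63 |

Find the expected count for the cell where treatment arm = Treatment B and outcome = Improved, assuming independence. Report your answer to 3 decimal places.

17.916

Row total (Treatment B) = 97; column total (Improved) = 70; grand total N = 379.
Expected count = (row total × column total) / N = 97 × 70 / 379 = 17.916.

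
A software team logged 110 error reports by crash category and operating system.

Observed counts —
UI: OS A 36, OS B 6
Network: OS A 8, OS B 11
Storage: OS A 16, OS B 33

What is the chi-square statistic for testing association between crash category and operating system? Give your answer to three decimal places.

Row totals: 42, 19, 49. Column totals: 60, 50. Grand total N = 110.
Expected counts (row total × column total / N):
  UI, OS A: 42×60/110 = 22.9091
  UI, OS B: 42×50/110 = 19.0909
  Network, OS A: 19×60/110 = 10.3636
  Network, OS B: 19×50/110 = 8.6364
  Storage, OS A: 49×60/110 = 26.7273
  Storage, OS B: 49×50/110 = 22.2727
Contributions (O − E)²/E:
  (36 − 22.9091)²/22.9091 = 7.4805
  (6 − 19.0909)²/19.0909 = 8.9766
  (8 − 10.3636)²/10.3636 = 0.5391
  (11 − 8.6364)²/8.6364 = 0.6469
  (16 − 26.7273)²/26.7273 = 4.3055
  (33 − 22.2727)²/22.2727 = 5.1666
χ² = 7.4805 + 8.9766 + 0.5391 + 0.6469 + 4.3055 + 5.1666 = 27.115

27.115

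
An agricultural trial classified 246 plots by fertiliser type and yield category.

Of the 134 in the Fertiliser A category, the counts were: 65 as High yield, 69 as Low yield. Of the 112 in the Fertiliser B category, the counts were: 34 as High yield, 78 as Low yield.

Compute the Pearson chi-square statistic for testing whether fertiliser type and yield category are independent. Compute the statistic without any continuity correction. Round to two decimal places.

Row totals: 134, 112. Column totals: 99, 147. Grand total N = 246.
Expected counts (row total × column total / N):
  Fertiliser A, High yield: 134×99/246 = 53.927
  Fertiliser A, Low yield: 134×147/246 = 80.073
  Fertiliser B, High yield: 112×99/246 = 45.073
  Fertiliser B, Low yield: 112×147/246 = 66.927
Contributions (O − E)²/E:
  (65 − 53.927)²/53.927 = 2.2737
  (69 − 80.073)²/80.073 = 1.5312
  (34 − 45.073)²/45.073 = 2.7203
  (78 − 66.927)²/66.927 = 1.8320
χ² = 2.2737 + 1.5312 + 2.7203 + 1.8320 = 8.36

8.36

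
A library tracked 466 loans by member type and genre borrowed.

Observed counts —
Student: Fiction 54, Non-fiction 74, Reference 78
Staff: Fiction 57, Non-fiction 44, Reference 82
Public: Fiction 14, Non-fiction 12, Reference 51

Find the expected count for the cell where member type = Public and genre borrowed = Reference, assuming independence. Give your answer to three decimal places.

Row total (Public) = 77; column total (Reference) = 211; grand total N = 466.
Expected count = (row total × column total) / N = 77 × 211 / 466 = 34.865.

34.865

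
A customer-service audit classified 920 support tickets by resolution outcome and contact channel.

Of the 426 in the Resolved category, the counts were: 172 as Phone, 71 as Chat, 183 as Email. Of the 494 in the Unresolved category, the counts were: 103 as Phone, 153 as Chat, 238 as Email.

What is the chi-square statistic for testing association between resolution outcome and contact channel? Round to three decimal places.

49.762

Row totals: 426, 494. Column totals: 275, 224, 421. Grand total N = 920.
Expected counts (row total × column total / N):
  Resolved, Phone: 426×275/920 = 127.3370
  Resolved, Chat: 426×224/920 = 103.7217
  Resolved, Email: 426×421/920 = 194.9413
  Unresolved, Phone: 494×275/920 = 147.6630
  Unresolved, Chat: 494×224/920 = 120.2783
  Unresolved, Email: 494×421/920 = 226.0587
Contributions (O − E)²/E:
  (172 − 127.3370)²/127.3370 = 15.6654
  (71 − 103.7217)²/103.7217 = 10.3229
  (183 − 194.9413)²/194.9413 = 0.7315
  (103 − 147.6630)²/147.6630 = 13.5090
  (153 − 120.2783)²/120.2783 = 8.9019
  (238 − 226.0587)²/226.0587 = 0.6308
χ² = 15.6654 + 10.3229 + 0.7315 + 13.5090 + 8.9019 + 0.6308 = 49.762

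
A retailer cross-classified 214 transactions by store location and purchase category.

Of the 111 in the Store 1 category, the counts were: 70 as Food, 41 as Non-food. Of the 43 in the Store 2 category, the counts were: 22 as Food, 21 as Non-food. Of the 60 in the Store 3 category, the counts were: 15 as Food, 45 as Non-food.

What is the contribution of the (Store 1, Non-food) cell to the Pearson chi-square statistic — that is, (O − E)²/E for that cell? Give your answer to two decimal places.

Row total (Store 1) = 111; column total (Non-food) = 107; N = 214.
Expected count E = 111 × 107 / 214 = 55.500.
Contribution = (O − E)²/E = (41 − 55.500)² / 55.500 = 3.79.

3.79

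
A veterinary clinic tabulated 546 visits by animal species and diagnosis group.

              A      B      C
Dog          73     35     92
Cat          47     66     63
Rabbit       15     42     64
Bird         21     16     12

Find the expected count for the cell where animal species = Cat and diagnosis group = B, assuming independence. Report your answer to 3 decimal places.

51.253

Row total (Cat) = 176; column total (B) = 159; grand total N = 546.
Expected count = (row total × column total) / N = 176 × 159 / 546 = 51.253.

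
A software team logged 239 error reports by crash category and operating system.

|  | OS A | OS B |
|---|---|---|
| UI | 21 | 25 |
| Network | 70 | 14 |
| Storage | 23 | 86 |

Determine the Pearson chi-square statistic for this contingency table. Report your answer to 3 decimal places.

Row totals: 46, 84, 109. Column totals: 114, 125. Grand total N = 239.
Expected counts (row total × column total / N):
  UI, OS A: 46×114/239 = 21.9414
  UI, OS B: 46×125/239 = 24.0586
  Network, OS A: 84×114/239 = 40.0669
  Network, OS B: 84×125/239 = 43.9331
  Storage, OS A: 109×114/239 = 51.9916
  Storage, OS B: 109×125/239 = 57.0084
Contributions (O − E)²/E:
  (21 − 21.9414)²/21.9414 = 0.0404
  (25 − 24.0586)²/24.0586 = 0.0368
  (70 − 40.0669)²/40.0669 = 22.3624
  (14 − 43.9331)²/43.9331 = 20.3944
  (23 − 51.9916)²/51.9916 = 16.1663
  (86 − 57.0084)²/57.0084 = 14.7437
χ² = 0.0404 + 0.0368 + 22.3624 + 20.3944 + 16.1663 + 14.7437 = 73.744

73.744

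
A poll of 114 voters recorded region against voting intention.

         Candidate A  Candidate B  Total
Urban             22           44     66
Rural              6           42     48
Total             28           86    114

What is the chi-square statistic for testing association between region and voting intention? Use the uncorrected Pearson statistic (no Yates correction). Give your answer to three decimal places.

Grand total N = 114.
Expected counts (row total × column total / N):
  Urban, Candidate A: 66×28/114 = 16.2105
  Urban, Candidate B: 66×86/114 = 49.7895
  Rural, Candidate A: 48×28/114 = 11.7895
  Rural, Candidate B: 48×86/114 = 36.2105
Contributions (O − E)²/E:
  (22 − 16.2105)²/16.2105 = 2.0677
  (44 − 49.7895)²/49.7895 = 0.6732
  (6 − 11.7895)²/11.7895 = 2.8431
  (42 − 36.2105)²/36.2105 = 0.9257
χ² = 2.0677 + 0.6732 + 2.8431 + 0.9257 = 6.510

6.510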